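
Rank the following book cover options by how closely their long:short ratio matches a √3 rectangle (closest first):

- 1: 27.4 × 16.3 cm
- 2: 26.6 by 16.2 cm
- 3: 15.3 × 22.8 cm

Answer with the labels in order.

1: 27.4/16.3 ≈ 1.681 → |1.681 − 1.732| = 0.051
2: 26.6/16.2 ≈ 1.642 → |1.642 − 1.732| = 0.090
3: 22.8/15.3 ≈ 1.490 → |1.490 − 1.732| = 0.242

1, 2, 3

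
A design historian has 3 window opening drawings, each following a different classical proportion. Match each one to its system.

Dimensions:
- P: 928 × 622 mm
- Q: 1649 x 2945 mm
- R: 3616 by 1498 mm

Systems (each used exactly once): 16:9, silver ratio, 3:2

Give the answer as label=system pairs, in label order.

P = 928/622 ≈ 1.492 → 3:2 (1.500)
Q = 2945/1649 ≈ 1.786 → 16:9 (1.778)
R = 3616/1498 ≈ 2.414 → silver ratio (2.414)

P=3:2, Q=16:9, R=silver ratio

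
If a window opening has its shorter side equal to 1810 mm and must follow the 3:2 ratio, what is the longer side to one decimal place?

2715.0 mm

3:2 = 1.50000.
Longer side = 1810 × 1.50000 ≈ 2715.000 → 2715.0 mm.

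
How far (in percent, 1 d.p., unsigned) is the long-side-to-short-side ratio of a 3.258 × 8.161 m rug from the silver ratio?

Ratio = 8.161 / 3.258 ≈ 2.5049.
Ideal silver ratio ≈ 2.4142. |2.5049 − 2.4142| / 2.4142 ≈ 3.76% → 3.8%.

3.8%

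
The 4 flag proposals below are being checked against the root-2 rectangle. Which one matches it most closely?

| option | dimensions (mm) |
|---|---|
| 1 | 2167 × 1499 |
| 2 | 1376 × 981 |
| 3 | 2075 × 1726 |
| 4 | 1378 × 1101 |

Target root-2 ≈ 1.414.
1: 1.446 (Δ0.032)  2: 1.403 (Δ0.011)  3: 1.202 (Δ0.212)  4: 1.252 (Δ0.162)

2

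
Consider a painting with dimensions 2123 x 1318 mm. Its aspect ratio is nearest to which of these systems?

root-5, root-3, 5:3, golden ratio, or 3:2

golden ratio

Ratio = 2123 / 1318 ≈ 1.611.
Distances: root-5 2.236 (Δ 0.625); root-3 1.732 (Δ 0.121); 5:3 1.667 (Δ 0.056); golden ratio 1.618 (Δ 0.007); 3:2 1.500 (Δ 0.111).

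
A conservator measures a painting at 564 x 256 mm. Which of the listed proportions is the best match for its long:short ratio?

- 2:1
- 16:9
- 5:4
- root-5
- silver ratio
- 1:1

Ratio = 564 / 256 ≈ 2.203.
Distances: 2:1 2.000 (Δ 0.203); 16:9 1.778 (Δ 0.425); 5:4 1.250 (Δ 0.953); root-5 2.236 (Δ 0.033); silver ratio 2.414 (Δ 0.211); 1:1 1.000 (Δ 1.203).

root-5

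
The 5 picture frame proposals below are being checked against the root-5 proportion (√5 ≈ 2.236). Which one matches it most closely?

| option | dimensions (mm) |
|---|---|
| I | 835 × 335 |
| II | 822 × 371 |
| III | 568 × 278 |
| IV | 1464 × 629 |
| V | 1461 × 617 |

Target root-5 ≈ 2.236.
I: 2.493 (Δ0.257)  II: 2.216 (Δ0.020)  III: 2.043 (Δ0.193)  IV: 2.328 (Δ0.092)  V: 2.368 (Δ0.132)

II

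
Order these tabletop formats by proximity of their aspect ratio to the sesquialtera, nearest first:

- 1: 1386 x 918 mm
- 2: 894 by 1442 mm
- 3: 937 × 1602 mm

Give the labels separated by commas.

Ratios: 1 = 1386 / 918 ≈ 1.510; 2 = 1442 / 894 ≈ 1.613; 3 = 1602 / 937 ≈ 1.710.
|Δ from 1.500|: 1 0.010; 2 0.113; 3 0.210.

1, 2, 3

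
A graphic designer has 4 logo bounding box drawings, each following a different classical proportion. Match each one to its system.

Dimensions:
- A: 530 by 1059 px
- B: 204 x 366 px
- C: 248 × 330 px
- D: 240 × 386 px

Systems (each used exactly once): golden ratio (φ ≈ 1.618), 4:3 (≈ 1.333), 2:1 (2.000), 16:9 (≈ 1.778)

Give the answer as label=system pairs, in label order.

A=2:1, B=16:9, C=4:3, D=golden ratio

Ratios: A ≈ 1.998; B ≈ 1.794; C ≈ 1.331; D ≈ 1.608.
Targets: golden ratio ≈ 1.618; 4:3 ≈ 1.333; 2:1 ≈ 2.000; 16:9 ≈ 1.778.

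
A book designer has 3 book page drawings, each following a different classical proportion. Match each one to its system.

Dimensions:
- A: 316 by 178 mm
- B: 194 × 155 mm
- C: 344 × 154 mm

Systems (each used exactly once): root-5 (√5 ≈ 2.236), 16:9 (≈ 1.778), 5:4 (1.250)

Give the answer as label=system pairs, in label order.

A = 316/178 ≈ 1.775 → 16:9 (1.778)
B = 194/155 ≈ 1.252 → 5:4 (1.250)
C = 344/154 ≈ 2.234 → root-5 (2.236)

A=16:9, B=5:4, C=root-5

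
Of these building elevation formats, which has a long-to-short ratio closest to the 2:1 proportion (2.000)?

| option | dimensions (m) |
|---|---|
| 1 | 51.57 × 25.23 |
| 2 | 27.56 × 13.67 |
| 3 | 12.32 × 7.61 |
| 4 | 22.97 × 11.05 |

Ratios (long/short): 1 ≈ 2.044; 2 ≈ 2.016; 3 ≈ 1.619; 4 ≈ 2.079.
2:1 ≈ 2.000; option 2 is nearest (Δ 0.016).

2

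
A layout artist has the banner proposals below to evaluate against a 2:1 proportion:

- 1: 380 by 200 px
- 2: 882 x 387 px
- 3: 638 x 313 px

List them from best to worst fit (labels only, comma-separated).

Ratios: 1 = 380 / 200 ≈ 1.900; 2 = 882 / 387 ≈ 2.279; 3 = 638 / 313 ≈ 2.038.
|Δ from 2.000|: 1 0.100; 2 0.279; 3 0.038.

3, 1, 2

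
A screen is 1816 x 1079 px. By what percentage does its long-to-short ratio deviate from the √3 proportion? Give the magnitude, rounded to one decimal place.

Ratio = 1816 / 1079 ≈ 1.6830.
Ideal root-3 ≈ 1.7321. |1.6830 − 1.7321| / 1.7321 ≈ 2.83% → 2.8%.

2.8%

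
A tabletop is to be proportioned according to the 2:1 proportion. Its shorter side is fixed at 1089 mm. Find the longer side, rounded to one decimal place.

2178.0 mm

2:1 = 2.00000.
Longer side = 1089 × 2.00000 ≈ 2178.000 → 2178.0 mm.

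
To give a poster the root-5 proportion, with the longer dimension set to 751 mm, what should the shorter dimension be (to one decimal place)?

root-5 ≈ 2.23607.
Shorter side = 751 ÷ 2.23607 ≈ 335.857 → 335.9 mm.

335.9 mm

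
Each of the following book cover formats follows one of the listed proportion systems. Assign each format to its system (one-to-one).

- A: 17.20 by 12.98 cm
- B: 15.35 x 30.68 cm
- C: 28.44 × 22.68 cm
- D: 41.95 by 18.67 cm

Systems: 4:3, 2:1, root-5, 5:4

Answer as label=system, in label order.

A=4:3, B=2:1, C=5:4, D=root-5

Ratios: A ≈ 1.325; B ≈ 1.999; C ≈ 1.254; D ≈ 2.247.
Targets: 4:3 ≈ 1.333; 2:1 ≈ 2.000; root-5 ≈ 2.236; 5:4 ≈ 1.250.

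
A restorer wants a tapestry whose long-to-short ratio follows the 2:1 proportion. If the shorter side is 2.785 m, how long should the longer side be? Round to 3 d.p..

2:1 = 2.00000.
Longer side = 2.785 × 2.00000 ≈ 5.57000 → 5.570 m.

5.570 m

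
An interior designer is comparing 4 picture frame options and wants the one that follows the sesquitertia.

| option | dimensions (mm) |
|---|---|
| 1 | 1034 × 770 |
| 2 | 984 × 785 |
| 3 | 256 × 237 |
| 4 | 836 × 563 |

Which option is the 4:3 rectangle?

Target 4:3 ≈ 1.333.
1: 1.343 (Δ0.010)  2: 1.254 (Δ0.079)  3: 1.080 (Δ0.253)  4: 1.485 (Δ0.152)

1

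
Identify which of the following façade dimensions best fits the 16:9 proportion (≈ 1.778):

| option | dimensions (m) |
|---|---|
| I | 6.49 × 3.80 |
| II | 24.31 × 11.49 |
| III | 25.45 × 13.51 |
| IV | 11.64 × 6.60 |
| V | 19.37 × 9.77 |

Target 16:9 ≈ 1.778.
I: 1.708 (Δ0.070)  II: 2.116 (Δ0.338)  III: 1.884 (Δ0.106)  IV: 1.764 (Δ0.014)  V: 1.983 (Δ0.205)

IV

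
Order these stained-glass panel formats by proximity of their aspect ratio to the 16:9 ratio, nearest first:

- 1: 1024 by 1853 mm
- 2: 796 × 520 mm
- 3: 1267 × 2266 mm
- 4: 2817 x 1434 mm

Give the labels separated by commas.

Ratios: 1 = 1853 / 1024 ≈ 1.810; 2 = 796 / 520 ≈ 1.531; 3 = 2266 / 1267 ≈ 1.788; 4 = 2817 / 1434 ≈ 1.964.
|Δ from 1.778|: 1 0.032; 2 0.247; 3 0.010; 4 0.186.

3, 1, 4, 2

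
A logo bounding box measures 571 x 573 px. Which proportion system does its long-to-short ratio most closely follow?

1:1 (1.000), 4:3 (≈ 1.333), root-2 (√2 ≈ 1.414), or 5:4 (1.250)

1:1

573/571 ≈ 1.004. Nearest candidates are 1:1 (1.000, off by 0.004) and 5:4 (1.250, off by 0.246).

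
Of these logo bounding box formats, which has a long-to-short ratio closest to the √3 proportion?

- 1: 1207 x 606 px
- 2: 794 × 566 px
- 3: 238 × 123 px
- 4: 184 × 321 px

4

Ratios (long/short): 1 ≈ 1.992; 2 ≈ 1.403; 3 ≈ 1.935; 4 ≈ 1.745.
root-3 ≈ 1.732; option 4 is nearest (Δ 0.013).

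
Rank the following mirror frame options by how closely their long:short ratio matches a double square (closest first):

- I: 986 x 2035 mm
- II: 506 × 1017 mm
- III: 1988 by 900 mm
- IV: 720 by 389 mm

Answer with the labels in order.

II, I, IV, III

Ratios: I = 2035 / 986 ≈ 2.064; II = 1017 / 506 ≈ 2.010; III = 1988 / 900 ≈ 2.209; IV = 720 / 389 ≈ 1.851.
|Δ from 2.000|: I 0.064; II 0.010; III 0.209; IV 0.149.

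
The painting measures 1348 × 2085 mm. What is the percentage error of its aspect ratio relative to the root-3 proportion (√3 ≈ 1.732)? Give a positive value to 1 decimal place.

Ratio = 2085 / 1348 ≈ 1.5467.
Ideal root-3 ≈ 1.7321. |1.5467 − 1.7321| / 1.7321 ≈ 10.70% → 10.7%.

10.7%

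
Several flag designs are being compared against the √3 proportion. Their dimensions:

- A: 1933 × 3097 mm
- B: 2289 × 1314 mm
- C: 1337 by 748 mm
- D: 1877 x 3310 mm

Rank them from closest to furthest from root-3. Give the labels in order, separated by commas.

B, D, C, A

A: 3097/1933 ≈ 1.602 → |1.602 − 1.732| = 0.130
B: 2289/1314 ≈ 1.742 → |1.742 − 1.732| = 0.010
C: 1337/748 ≈ 1.787 → |1.787 − 1.732| = 0.055
D: 3310/1877 ≈ 1.763 → |1.763 − 1.732| = 0.031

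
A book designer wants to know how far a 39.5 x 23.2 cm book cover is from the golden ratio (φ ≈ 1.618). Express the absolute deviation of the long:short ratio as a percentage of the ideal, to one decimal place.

Ratio = 39.5 / 23.2 ≈ 1.7026.
Ideal golden ratio ≈ 1.6180. |1.7026 − 1.6180| / 1.6180 ≈ 5.23% → 5.2%.

5.2%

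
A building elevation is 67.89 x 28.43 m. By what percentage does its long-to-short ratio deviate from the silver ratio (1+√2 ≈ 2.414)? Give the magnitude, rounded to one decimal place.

1.1%

Ratio = 67.89 / 28.43 ≈ 2.3880.
Ideal silver ratio ≈ 2.4142. |2.3880 − 2.4142| / 2.4142 ≈ 1.09% → 1.1%.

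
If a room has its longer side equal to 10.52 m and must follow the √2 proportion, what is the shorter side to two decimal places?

7.44 m

root-2 ≈ 1.41421.
Shorter side = 10.52 ÷ 1.41421 ≈ 7.4388 → 7.44 m.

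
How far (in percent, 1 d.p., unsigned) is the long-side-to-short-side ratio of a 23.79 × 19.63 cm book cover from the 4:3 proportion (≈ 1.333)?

9.1%

Ratio = 23.79 / 19.63 ≈ 1.2119.
Ideal 4:3 ≈ 1.3333. |1.2119 − 1.3333| / 1.3333 ≈ 9.11% → 9.1%.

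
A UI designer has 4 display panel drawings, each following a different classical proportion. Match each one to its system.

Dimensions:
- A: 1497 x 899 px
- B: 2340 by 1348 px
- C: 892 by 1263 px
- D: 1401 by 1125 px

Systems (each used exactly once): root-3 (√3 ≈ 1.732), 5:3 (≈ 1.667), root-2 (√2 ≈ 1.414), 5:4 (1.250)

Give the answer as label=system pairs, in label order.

A = 1497/899 ≈ 1.665 → 5:3 (1.667)
B = 2340/1348 ≈ 1.736 → root-3 (1.732)
C = 1263/892 ≈ 1.416 → root-2 (1.414)
D = 1401/1125 ≈ 1.245 → 5:4 (1.250)

A=5:3, B=root-3, C=root-2, D=5:4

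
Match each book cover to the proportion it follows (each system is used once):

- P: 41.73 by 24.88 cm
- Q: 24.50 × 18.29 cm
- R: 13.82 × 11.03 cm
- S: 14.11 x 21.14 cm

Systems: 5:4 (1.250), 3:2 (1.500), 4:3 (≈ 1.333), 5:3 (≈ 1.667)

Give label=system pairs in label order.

P=5:3, Q=4:3, R=5:4, S=3:2

Ratios: P ≈ 1.677; Q ≈ 1.340; R ≈ 1.253; S ≈ 1.498.
Targets: 5:4 ≈ 1.250; 3:2 ≈ 1.500; 4:3 ≈ 1.333; 5:3 ≈ 1.667.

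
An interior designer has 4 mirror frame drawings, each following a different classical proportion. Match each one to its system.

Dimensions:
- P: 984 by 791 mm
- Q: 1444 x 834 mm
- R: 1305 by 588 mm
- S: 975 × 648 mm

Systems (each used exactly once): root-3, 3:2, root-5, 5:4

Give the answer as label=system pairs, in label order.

P = 984/791 ≈ 1.244 → 5:4 (1.250)
Q = 1444/834 ≈ 1.731 → root-3 (1.732)
R = 1305/588 ≈ 2.219 → root-5 (2.236)
S = 975/648 ≈ 1.505 → 3:2 (1.500)

P=5:4, Q=root-3, R=root-5, S=3:2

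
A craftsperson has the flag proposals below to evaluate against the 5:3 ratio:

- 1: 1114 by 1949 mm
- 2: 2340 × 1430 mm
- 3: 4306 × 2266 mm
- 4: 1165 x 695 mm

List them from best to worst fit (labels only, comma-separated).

4, 2, 1, 3

Ratios: 1 = 1949 / 1114 ≈ 1.750; 2 = 2340 / 1430 ≈ 1.636; 3 = 4306 / 2266 ≈ 1.900; 4 = 1165 / 695 ≈ 1.676.
|Δ from 1.667|: 1 0.083; 2 0.031; 3 0.233; 4 0.009.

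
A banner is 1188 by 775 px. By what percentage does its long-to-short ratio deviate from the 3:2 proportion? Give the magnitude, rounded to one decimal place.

Ratio = 1188 / 775 ≈ 1.5329.
Ideal 3:2 = 1.5000. |1.5329 − 1.5000| / 1.5000 ≈ 2.19% → 2.2%.

2.2%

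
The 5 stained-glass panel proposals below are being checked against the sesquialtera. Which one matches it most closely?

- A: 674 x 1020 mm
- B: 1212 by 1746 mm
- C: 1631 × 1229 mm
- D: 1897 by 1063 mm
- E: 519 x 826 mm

A

Ratios (long/short): A ≈ 1.513; B ≈ 1.441; C ≈ 1.327; D ≈ 1.785; E ≈ 1.592.
3:2 ≈ 1.500; option A is nearest (Δ 0.013).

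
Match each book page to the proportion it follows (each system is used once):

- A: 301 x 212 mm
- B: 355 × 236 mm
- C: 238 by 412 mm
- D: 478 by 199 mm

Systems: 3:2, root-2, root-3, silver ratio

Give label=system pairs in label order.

Ratios: A ≈ 1.420; B ≈ 1.504; C ≈ 1.731; D ≈ 2.402.
Targets: 3:2 ≈ 1.500; root-2 ≈ 1.414; root-3 ≈ 1.732; silver ratio ≈ 2.414.

A=root-2, B=3:2, C=root-3, D=silver ratio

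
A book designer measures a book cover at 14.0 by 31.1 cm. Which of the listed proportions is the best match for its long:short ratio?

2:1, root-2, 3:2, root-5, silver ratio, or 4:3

Ratio = 31.1 / 14.0 ≈ 2.221.
Distances: 2:1 2.000 (Δ 0.221); root-2 1.414 (Δ 0.807); 3:2 1.500 (Δ 0.721); root-5 2.236 (Δ 0.015); silver ratio 2.414 (Δ 0.193); 4:3 1.333 (Δ 0.888).

root-5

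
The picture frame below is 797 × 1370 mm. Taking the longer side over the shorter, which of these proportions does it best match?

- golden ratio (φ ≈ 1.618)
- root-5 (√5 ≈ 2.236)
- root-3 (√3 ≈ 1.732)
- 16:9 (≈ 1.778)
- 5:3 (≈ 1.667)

1370/797 ≈ 1.719. Nearest candidates are root-3 (1.732, off by 0.013) and 5:3 (1.667, off by 0.052).

root-3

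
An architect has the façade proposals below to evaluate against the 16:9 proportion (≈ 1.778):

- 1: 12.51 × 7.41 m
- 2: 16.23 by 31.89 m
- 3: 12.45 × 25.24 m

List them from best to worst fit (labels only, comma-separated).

1, 2, 3

1: 12.51/7.41 ≈ 1.688 → |1.688 − 1.778| = 0.090
2: 31.89/16.23 ≈ 1.965 → |1.965 − 1.778| = 0.187
3: 25.24/12.45 ≈ 2.027 → |2.027 − 1.778| = 0.249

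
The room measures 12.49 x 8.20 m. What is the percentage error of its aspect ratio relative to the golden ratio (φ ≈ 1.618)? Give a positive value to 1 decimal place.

5.9%

Ratio = 12.49 / 8.20 ≈ 1.5232.
Ideal golden ratio ≈ 1.6180. |1.5232 − 1.6180| / 1.6180 ≈ 5.86% → 5.9%.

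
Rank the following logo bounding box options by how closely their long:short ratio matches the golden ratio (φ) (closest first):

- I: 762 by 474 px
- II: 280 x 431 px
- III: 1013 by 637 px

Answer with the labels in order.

Ratios: I = 762 / 474 ≈ 1.608; II = 431 / 280 ≈ 1.539; III = 1013 / 637 ≈ 1.590.
|Δ from 1.618|: I 0.010; II 0.079; III 0.028.

I, III, II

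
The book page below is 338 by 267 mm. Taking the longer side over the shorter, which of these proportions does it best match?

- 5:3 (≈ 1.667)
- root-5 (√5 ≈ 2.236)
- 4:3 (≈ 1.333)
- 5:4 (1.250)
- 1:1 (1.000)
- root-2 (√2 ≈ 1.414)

Ratio = 338 / 267 ≈ 1.266.
Distances: 5:3 1.667 (Δ 0.401); root-5 2.236 (Δ 0.970); 4:3 1.333 (Δ 0.067); 5:4 1.250 (Δ 0.016); 1:1 1.000 (Δ 0.266); root-2 1.414 (Δ 0.148).

5:4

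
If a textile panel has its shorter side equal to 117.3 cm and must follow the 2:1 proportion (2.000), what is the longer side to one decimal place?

234.6 cm

2:1 = 2.00000.
Longer side = 117.3 × 2.00000 ≈ 234.600 → 234.6 cm.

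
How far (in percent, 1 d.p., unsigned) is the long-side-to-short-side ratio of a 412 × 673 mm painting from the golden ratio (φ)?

Ratio = 673 / 412 ≈ 1.6335.
Ideal golden ratio ≈ 1.6180. |1.6335 − 1.6180| / 1.6180 ≈ 0.96% → 1.0%.

1.0%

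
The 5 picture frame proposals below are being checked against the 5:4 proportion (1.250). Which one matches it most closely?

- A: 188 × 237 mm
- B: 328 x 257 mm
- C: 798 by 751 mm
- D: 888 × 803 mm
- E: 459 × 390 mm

A

Ratios (long/short): A ≈ 1.261; B ≈ 1.276; C ≈ 1.063; D ≈ 1.106; E ≈ 1.177.
5:4 ≈ 1.250; option A is nearest (Δ 0.011).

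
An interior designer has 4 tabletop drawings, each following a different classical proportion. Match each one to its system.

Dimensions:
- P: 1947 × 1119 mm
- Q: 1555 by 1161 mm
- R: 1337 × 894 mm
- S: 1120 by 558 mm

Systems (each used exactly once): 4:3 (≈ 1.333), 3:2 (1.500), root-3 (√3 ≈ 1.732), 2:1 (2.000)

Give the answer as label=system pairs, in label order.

Ratios: P ≈ 1.740; Q ≈ 1.339; R ≈ 1.496; S ≈ 2.007.
Targets: 4:3 ≈ 1.333; 3:2 ≈ 1.500; root-3 ≈ 1.732; 2:1 ≈ 2.000.

P=root-3, Q=4:3, R=3:2, S=2:1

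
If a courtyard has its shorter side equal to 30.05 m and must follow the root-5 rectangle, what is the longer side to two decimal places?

root-5 ≈ 2.23607.
Longer side = 30.05 × 2.23607 ≈ 67.1939 → 67.19 m.

67.19 m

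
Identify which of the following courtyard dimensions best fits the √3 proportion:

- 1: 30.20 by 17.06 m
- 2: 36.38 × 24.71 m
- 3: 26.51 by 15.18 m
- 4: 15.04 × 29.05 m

Ratios (long/short): 1 ≈ 1.770; 2 ≈ 1.472; 3 ≈ 1.746; 4 ≈ 1.932.
root-3 ≈ 1.732; option 3 is nearest (Δ 0.014).

3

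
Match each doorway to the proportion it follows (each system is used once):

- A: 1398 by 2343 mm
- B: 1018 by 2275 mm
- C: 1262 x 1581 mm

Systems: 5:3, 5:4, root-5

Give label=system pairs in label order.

Ratios: A ≈ 1.676; B ≈ 2.235; C ≈ 1.253.
Targets: 5:3 ≈ 1.667; 5:4 ≈ 1.250; root-5 ≈ 2.236.

A=5:3, B=root-5, C=5:4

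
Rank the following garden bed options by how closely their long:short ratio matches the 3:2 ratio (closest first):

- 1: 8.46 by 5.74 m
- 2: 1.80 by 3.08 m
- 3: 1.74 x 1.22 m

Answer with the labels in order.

1: 8.46/5.74 ≈ 1.474 → |1.474 − 1.500| = 0.026
2: 3.08/1.80 ≈ 1.711 → |1.711 − 1.500| = 0.211
3: 1.74/1.22 ≈ 1.426 → |1.426 − 1.500| = 0.074

1, 3, 2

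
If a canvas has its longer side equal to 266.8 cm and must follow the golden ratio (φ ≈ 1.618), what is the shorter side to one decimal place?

164.9 cm

golden ratio ≈ 1.61803.
Shorter side = 266.8 ÷ 1.61803 ≈ 164.892 → 164.9 cm.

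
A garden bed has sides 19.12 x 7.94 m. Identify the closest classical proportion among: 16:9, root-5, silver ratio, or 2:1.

Ratio = 19.12 / 7.94 ≈ 2.408.
Distances: 16:9 1.778 (Δ 0.630); root-5 2.236 (Δ 0.172); silver ratio 2.414 (Δ 0.006); 2:1 2.000 (Δ 0.408).

silver ratio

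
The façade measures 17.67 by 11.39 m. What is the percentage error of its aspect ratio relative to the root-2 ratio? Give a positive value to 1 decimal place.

Ratio = 17.67 / 11.39 ≈ 1.5514.
Ideal root-2 ≈ 1.4142. |1.5514 − 1.4142| / 1.4142 ≈ 9.70% → 9.7%.

9.7%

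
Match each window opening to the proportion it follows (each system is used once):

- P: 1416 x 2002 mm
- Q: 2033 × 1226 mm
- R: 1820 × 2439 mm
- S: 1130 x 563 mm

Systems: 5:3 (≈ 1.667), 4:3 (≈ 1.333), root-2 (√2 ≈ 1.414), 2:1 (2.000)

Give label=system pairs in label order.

Ratios: P ≈ 1.414; Q ≈ 1.658; R ≈ 1.340; S ≈ 2.007.
Targets: 5:3 ≈ 1.667; 4:3 ≈ 1.333; root-2 ≈ 1.414; 2:1 ≈ 2.000.

P=root-2, Q=5:3, R=4:3, S=2:1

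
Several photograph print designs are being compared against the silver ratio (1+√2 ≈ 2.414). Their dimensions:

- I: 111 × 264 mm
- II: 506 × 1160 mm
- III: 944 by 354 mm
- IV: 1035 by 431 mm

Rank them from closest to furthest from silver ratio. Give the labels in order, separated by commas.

IV, I, II, III

I: 264/111 ≈ 2.378 → |2.378 − 2.414| = 0.036
II: 1160/506 ≈ 2.292 → |2.292 − 2.414| = 0.122
III: 944/354 ≈ 2.667 → |2.667 − 2.414| = 0.253
IV: 1035/431 ≈ 2.401 → |2.401 − 2.414| = 0.013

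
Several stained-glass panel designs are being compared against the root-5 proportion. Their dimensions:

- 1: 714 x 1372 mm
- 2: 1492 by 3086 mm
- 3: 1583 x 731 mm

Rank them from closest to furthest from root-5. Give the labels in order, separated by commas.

Ratios: 1 = 1372 / 714 ≈ 1.922; 2 = 3086 / 1492 ≈ 2.068; 3 = 1583 / 731 ≈ 2.166.
|Δ from 2.236|: 1 0.314; 2 0.168; 3 0.070.

3, 2, 1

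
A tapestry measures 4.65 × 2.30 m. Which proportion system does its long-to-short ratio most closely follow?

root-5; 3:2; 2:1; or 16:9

Ratio = 4.65 / 2.30 ≈ 2.022.
Distances: root-5 2.236 (Δ 0.214); 3:2 1.500 (Δ 0.522); 2:1 2.000 (Δ 0.022); 16:9 1.778 (Δ 0.244).

2:1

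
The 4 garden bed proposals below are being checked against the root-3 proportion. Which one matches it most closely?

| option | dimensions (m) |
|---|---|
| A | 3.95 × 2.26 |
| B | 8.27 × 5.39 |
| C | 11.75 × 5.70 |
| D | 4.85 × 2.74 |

A

Ratios (long/short): A ≈ 1.748; B ≈ 1.534; C ≈ 2.061; D ≈ 1.770.
root-3 ≈ 1.732; option A is nearest (Δ 0.016).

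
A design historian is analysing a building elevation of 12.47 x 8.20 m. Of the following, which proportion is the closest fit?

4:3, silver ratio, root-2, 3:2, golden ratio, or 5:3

Ratio = 12.47 / 8.20 ≈ 1.521.
Distances: 4:3 1.333 (Δ 0.188); silver ratio 2.414 (Δ 0.893); root-2 1.414 (Δ 0.107); 3:2 1.500 (Δ 0.021); golden ratio 1.618 (Δ 0.097); 5:3 1.667 (Δ 0.146).

3:2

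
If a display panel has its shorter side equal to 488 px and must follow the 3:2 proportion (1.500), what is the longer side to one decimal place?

732.0 px

3:2 = 1.50000.
Longer side = 488 × 1.50000 ≈ 732.000 → 732.0 px.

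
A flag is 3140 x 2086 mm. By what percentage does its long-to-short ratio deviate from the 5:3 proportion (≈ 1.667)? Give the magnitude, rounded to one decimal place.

Ratio = 3140 / 2086 ≈ 1.5053.
Ideal 5:3 ≈ 1.6667. |1.5053 − 1.6667| / 1.6667 ≈ 9.68% → 9.7%.

9.7%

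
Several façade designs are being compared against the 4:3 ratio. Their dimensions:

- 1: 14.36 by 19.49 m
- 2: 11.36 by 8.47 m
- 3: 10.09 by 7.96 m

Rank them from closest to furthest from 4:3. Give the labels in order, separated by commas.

1: 19.49/14.36 ≈ 1.357 → |1.357 − 1.333| = 0.024
2: 11.36/8.47 ≈ 1.341 → |1.341 − 1.333| = 0.008
3: 10.09/7.96 ≈ 1.268 → |1.268 − 1.333| = 0.065

2, 1, 3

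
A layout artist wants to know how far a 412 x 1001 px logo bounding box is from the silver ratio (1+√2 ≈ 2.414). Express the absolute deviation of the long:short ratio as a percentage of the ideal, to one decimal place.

Ratio = 1001 / 412 ≈ 2.4296.
Ideal silver ratio ≈ 2.4142. |2.4296 − 2.4142| / 2.4142 ≈ 0.64% → 0.6%.

0.6%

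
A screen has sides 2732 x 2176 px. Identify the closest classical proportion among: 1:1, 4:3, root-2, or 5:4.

5:4

Ratio = 2732 / 2176 ≈ 1.256.
Distances: 1:1 1.000 (Δ 0.256); 4:3 1.333 (Δ 0.077); root-2 1.414 (Δ 0.158); 5:4 1.250 (Δ 0.006).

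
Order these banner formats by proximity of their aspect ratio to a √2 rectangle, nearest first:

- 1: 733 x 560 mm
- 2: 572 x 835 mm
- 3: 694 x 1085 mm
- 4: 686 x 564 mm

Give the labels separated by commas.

2, 1, 3, 4

1: 733/560 ≈ 1.309 → |1.309 − 1.414| = 0.105
2: 835/572 ≈ 1.460 → |1.460 − 1.414| = 0.046
3: 1085/694 ≈ 1.563 → |1.563 − 1.414| = 0.149
4: 686/564 ≈ 1.216 → |1.216 − 1.414| = 0.198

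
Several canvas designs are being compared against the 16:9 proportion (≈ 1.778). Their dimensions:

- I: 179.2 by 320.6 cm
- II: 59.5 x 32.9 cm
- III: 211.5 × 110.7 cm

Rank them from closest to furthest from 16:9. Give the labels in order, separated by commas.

I, II, III

Ratios: I = 320.6 / 179.2 ≈ 1.789; II = 59.5 / 32.9 ≈ 1.809; III = 211.5 / 110.7 ≈ 1.911.
|Δ from 1.778|: I 0.011; II 0.031; III 0.133.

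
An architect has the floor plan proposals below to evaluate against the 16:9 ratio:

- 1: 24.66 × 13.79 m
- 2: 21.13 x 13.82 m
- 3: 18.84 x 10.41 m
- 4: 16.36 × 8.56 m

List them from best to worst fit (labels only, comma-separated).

1: 24.66/13.79 ≈ 1.788 → |1.788 − 1.778| = 0.010
2: 21.13/13.82 ≈ 1.529 → |1.529 − 1.778| = 0.249
3: 18.84/10.41 ≈ 1.810 → |1.810 − 1.778| = 0.032
4: 16.36/8.56 ≈ 1.911 → |1.911 − 1.778| = 0.133

1, 3, 4, 2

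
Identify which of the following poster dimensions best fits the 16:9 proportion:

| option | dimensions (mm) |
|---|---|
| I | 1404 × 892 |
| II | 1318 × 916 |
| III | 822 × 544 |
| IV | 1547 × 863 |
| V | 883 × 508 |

IV

Target 16:9 ≈ 1.778.
I: 1.574 (Δ0.204)  II: 1.439 (Δ0.339)  III: 1.511 (Δ0.267)  IV: 1.793 (Δ0.015)  V: 1.738 (Δ0.040)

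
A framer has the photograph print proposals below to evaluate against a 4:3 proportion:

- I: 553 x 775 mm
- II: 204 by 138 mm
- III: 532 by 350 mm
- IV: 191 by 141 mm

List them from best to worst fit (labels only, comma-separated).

IV, I, II, III

I: 775/553 ≈ 1.401 → |1.401 − 1.333| = 0.068
II: 204/138 ≈ 1.478 → |1.478 − 1.333| = 0.145
III: 532/350 ≈ 1.520 → |1.520 − 1.333| = 0.187
IV: 191/141 ≈ 1.355 → |1.355 − 1.333| = 0.022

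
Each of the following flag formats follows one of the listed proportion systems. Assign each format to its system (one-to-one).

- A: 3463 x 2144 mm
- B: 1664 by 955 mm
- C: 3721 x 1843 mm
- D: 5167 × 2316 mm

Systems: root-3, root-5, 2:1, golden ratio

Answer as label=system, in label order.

A = 3463/2144 ≈ 1.615 → golden ratio (1.618)
B = 1664/955 ≈ 1.742 → root-3 (1.732)
C = 3721/1843 ≈ 2.019 → 2:1 (2.000)
D = 5167/2316 ≈ 2.231 → root-5 (2.236)

A=golden ratio, B=root-3, C=2:1, D=root-5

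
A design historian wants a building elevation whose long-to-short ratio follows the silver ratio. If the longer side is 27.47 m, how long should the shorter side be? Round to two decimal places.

silver ratio ≈ 2.41421.
Shorter side = 27.47 ÷ 2.41421 ≈ 11.3785 → 11.38 m.

11.38 m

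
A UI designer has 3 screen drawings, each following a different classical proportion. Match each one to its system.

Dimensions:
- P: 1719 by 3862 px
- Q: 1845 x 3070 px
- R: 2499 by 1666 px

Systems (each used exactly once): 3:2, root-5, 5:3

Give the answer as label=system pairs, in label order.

P = 3862/1719 ≈ 2.247 → root-5 (2.236)
Q = 3070/1845 ≈ 1.664 → 5:3 (1.667)
R = 2499/1666 ≈ 1.500 → 3:2 (1.500)

P=root-5, Q=5:3, R=3:2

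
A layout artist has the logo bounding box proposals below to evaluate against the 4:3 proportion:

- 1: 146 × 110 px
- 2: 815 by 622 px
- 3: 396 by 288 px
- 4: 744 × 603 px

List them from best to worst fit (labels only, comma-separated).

Ratios: 1 = 146 / 110 ≈ 1.327; 2 = 815 / 622 ≈ 1.310; 3 = 396 / 288 ≈ 1.375; 4 = 744 / 603 ≈ 1.234.
|Δ from 1.333|: 1 0.006; 2 0.023; 3 0.042; 4 0.099.

1, 2, 3, 4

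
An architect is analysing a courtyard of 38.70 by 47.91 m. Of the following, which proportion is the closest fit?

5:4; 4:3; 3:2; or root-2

5:4

47.91/38.70 ≈ 1.238. Nearest candidates are 5:4 (1.250, off by 0.012) and 4:3 (1.333, off by 0.095).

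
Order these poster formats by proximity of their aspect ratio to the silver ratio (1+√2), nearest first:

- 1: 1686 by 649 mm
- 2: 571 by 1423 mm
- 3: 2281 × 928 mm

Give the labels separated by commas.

3, 2, 1

Ratios: 1 = 1686 / 649 ≈ 2.598; 2 = 1423 / 571 ≈ 2.492; 3 = 2281 / 928 ≈ 2.458.
|Δ from 2.414|: 1 0.184; 2 0.078; 3 0.044.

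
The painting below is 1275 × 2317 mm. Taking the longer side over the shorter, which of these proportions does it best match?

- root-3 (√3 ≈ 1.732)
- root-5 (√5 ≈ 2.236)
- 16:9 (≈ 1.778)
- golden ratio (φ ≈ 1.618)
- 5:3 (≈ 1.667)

Ratio = 2317 / 1275 ≈ 1.817.
Distances: root-3 1.732 (Δ 0.085); root-5 2.236 (Δ 0.419); 16:9 1.778 (Δ 0.039); golden ratio 1.618 (Δ 0.199); 5:3 1.667 (Δ 0.150).

16:9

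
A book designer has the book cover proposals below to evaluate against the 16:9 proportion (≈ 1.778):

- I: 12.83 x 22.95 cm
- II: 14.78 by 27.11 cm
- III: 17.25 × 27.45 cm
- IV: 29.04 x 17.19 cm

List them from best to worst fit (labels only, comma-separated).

I, II, IV, III

Ratios: I = 22.95 / 12.83 ≈ 1.789; II = 27.11 / 14.78 ≈ 1.834; III = 27.45 / 17.25 ≈ 1.591; IV = 29.04 / 17.19 ≈ 1.689.
|Δ from 1.778|: I 0.011; II 0.056; III 0.187; IV 0.089.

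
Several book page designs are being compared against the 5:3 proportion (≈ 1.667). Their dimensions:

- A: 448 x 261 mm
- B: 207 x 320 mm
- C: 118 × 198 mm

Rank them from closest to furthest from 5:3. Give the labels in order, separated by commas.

C, A, B

A: 448/261 ≈ 1.716 → |1.716 − 1.667| = 0.049
B: 320/207 ≈ 1.546 → |1.546 − 1.667| = 0.121
C: 198/118 ≈ 1.678 → |1.678 − 1.667| = 0.011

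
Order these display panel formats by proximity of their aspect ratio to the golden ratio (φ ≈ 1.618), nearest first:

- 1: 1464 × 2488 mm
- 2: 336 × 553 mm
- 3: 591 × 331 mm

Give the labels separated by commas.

2, 1, 3

Ratios: 1 = 2488 / 1464 ≈ 1.699; 2 = 553 / 336 ≈ 1.646; 3 = 591 / 331 ≈ 1.785.
|Δ from 1.618|: 1 0.081; 2 0.028; 3 0.167.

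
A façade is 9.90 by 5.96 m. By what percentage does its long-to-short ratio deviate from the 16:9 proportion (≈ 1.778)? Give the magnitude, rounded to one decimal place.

6.6%

Ratio = 9.90 / 5.96 ≈ 1.6611.
Ideal 16:9 ≈ 1.7778. |1.6611 − 1.7778| / 1.7778 ≈ 6.56% → 6.6%.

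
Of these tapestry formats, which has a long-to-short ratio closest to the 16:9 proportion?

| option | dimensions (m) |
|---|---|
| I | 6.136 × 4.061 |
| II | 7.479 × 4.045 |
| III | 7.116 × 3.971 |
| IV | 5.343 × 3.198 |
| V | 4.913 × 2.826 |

III

Ratios (long/short): I ≈ 1.511; II ≈ 1.849; III ≈ 1.792; IV ≈ 1.671; V ≈ 1.738.
16:9 ≈ 1.778; option III is nearest (Δ 0.014).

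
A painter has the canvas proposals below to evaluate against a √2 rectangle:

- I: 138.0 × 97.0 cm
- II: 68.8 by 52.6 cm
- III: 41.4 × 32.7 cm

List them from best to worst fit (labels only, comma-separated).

Ratios: I = 138.0 / 97.0 ≈ 1.423; II = 68.8 / 52.6 ≈ 1.308; III = 41.4 / 32.7 ≈ 1.266.
|Δ from 1.414|: I 0.009; II 0.106; III 0.148.

I, II, III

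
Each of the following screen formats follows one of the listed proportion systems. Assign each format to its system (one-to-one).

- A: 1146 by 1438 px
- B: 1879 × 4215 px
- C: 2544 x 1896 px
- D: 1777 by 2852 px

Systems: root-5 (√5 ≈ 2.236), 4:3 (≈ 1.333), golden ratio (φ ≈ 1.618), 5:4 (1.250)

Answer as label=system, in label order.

A=5:4, B=root-5, C=4:3, D=golden ratio

A = 1438/1146 ≈ 1.255 → 5:4 (1.250)
B = 4215/1879 ≈ 2.243 → root-5 (2.236)
C = 2544/1896 ≈ 1.342 → 4:3 (1.333)
D = 2852/1777 ≈ 1.605 → golden ratio (1.618)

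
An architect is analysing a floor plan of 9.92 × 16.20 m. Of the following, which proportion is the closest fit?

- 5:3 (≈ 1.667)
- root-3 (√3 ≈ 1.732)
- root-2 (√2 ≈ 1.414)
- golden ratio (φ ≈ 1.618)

golden ratio

16.20/9.92 ≈ 1.633. Nearest candidates are golden ratio (1.618, off by 0.015) and 5:3 (1.667, off by 0.034).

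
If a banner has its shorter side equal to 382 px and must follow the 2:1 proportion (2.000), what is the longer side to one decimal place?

764.0 px

2:1 = 2.00000.
Longer side = 382 × 2.00000 ≈ 764.000 → 764.0 px.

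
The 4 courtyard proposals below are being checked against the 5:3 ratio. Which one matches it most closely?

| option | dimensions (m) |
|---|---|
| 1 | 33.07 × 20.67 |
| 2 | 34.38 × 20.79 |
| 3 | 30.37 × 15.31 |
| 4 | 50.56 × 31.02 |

2

Target 5:3 ≈ 1.667.
1: 1.600 (Δ0.067)  2: 1.654 (Δ0.013)  3: 1.984 (Δ0.317)  4: 1.630 (Δ0.037)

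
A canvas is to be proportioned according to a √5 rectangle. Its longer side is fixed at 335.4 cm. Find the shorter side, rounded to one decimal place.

150.0 cm

root-5 ≈ 2.23607.
Shorter side = 335.4 ÷ 2.23607 ≈ 149.995 → 150.0 cm.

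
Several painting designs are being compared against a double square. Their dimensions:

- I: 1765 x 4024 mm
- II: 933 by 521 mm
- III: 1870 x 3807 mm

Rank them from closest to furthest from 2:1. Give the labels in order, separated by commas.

I: 4024/1765 ≈ 2.280 → |2.280 − 2.000| = 0.280
II: 933/521 ≈ 1.791 → |1.791 − 2.000| = 0.209
III: 3807/1870 ≈ 2.036 → |2.036 − 2.000| = 0.036

III, II, I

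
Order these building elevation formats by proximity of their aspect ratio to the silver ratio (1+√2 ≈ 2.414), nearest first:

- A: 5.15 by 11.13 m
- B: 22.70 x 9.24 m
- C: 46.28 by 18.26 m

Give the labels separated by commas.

B, C, A

A: 11.13/5.15 ≈ 2.161 → |2.161 − 2.414| = 0.253
B: 22.70/9.24 ≈ 2.457 → |2.457 − 2.414| = 0.043
C: 46.28/18.26 ≈ 2.535 → |2.535 − 2.414| = 0.121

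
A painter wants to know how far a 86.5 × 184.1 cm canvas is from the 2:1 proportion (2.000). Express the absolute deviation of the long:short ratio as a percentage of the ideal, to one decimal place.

6.4%

Ratio = 184.1 / 86.5 ≈ 2.1283.
Ideal 2:1 = 2.0000. |2.1283 − 2.0000| / 2.0000 ≈ 6.41% → 6.4%.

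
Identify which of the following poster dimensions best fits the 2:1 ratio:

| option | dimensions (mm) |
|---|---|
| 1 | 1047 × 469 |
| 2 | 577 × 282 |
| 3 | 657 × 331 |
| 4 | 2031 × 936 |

Ratios (long/short): 1 ≈ 2.232; 2 ≈ 2.046; 3 ≈ 1.985; 4 ≈ 2.170.
2:1 ≈ 2.000; option 3 is nearest (Δ 0.015).

3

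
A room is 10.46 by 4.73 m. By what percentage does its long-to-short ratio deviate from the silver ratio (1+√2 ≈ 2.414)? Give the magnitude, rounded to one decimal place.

8.4%

Ratio = 10.46 / 4.73 ≈ 2.2114.
Ideal silver ratio ≈ 2.4142. |2.2114 − 2.4142| / 2.4142 ≈ 8.40% → 8.4%.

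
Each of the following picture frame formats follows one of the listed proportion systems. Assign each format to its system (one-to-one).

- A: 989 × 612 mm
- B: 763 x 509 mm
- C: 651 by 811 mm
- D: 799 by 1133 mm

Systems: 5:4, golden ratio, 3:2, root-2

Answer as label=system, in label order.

Ratios: A ≈ 1.616; B ≈ 1.499; C ≈ 1.246; D ≈ 1.418.
Targets: 5:4 ≈ 1.250; golden ratio ≈ 1.618; 3:2 ≈ 1.500; root-2 ≈ 1.414.

A=golden ratio, B=3:2, C=5:4, D=root-2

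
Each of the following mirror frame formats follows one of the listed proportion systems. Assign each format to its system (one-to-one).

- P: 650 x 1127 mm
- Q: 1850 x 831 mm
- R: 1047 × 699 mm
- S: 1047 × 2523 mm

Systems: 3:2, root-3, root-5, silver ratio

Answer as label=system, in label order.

P=root-3, Q=root-5, R=3:2, S=silver ratio

Ratios: P ≈ 1.734; Q ≈ 2.226; R ≈ 1.498; S ≈ 2.410.
Targets: 3:2 ≈ 1.500; root-3 ≈ 1.732; root-5 ≈ 2.236; silver ratio ≈ 2.414.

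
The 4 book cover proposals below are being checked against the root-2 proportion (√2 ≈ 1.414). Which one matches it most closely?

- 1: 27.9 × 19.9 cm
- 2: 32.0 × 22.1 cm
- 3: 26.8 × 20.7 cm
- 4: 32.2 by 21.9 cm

Target root-2 ≈ 1.414.
1: 1.402 (Δ0.012)  2: 1.448 (Δ0.034)  3: 1.295 (Δ0.119)  4: 1.470 (Δ0.056)

1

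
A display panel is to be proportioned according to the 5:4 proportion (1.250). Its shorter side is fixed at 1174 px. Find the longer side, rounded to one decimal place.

5:4 = 1.25000.
Longer side = 1174 × 1.25000 ≈ 1467.500 → 1467.5 px.

1467.5 px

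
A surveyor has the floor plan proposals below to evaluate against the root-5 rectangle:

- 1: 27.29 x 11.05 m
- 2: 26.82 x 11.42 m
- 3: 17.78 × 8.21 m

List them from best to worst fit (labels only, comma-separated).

3, 2, 1

1: 27.29/11.05 ≈ 2.470 → |2.470 − 2.236| = 0.234
2: 26.82/11.42 ≈ 2.349 → |2.349 − 2.236| = 0.113
3: 17.78/8.21 ≈ 2.166 → |2.166 − 2.236| = 0.070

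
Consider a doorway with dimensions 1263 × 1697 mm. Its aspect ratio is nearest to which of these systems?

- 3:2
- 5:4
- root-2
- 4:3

4:3

Ratio = 1697 / 1263 ≈ 1.344.
Distances: 3:2 1.500 (Δ 0.156); 5:4 1.250 (Δ 0.094); root-2 1.414 (Δ 0.070); 4:3 1.333 (Δ 0.011).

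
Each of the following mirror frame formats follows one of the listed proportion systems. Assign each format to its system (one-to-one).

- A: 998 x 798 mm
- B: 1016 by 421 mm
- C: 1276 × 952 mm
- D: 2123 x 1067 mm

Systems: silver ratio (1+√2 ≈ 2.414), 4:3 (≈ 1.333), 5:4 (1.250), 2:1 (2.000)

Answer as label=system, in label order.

A=5:4, B=silver ratio, C=4:3, D=2:1

Ratios: A ≈ 1.251; B ≈ 2.413; C ≈ 1.340; D ≈ 1.990.
Targets: silver ratio ≈ 2.414; 4:3 ≈ 1.333; 5:4 ≈ 1.250; 2:1 ≈ 2.000.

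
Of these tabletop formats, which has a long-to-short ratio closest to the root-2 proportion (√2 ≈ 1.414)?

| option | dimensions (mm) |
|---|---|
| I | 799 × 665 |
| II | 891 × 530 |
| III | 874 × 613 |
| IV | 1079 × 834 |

Ratios (long/short): I ≈ 1.202; II ≈ 1.681; III ≈ 1.426; IV ≈ 1.294.
root-2 ≈ 1.414; option III is nearest (Δ 0.012).

III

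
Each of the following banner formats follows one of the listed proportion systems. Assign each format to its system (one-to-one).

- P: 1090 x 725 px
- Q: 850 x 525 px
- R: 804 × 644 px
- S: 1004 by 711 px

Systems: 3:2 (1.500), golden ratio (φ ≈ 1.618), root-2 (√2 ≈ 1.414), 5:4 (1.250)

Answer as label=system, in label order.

Ratios: P ≈ 1.503; Q ≈ 1.619; R ≈ 1.248; S ≈ 1.412.
Targets: 3:2 ≈ 1.500; golden ratio ≈ 1.618; root-2 ≈ 1.414; 5:4 ≈ 1.250.

P=3:2, Q=golden ratio, R=5:4, S=root-2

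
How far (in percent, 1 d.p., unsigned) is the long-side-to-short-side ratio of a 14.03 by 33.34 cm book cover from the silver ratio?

Ratio = 33.34 / 14.03 ≈ 2.3763.
Ideal silver ratio ≈ 2.4142. |2.3763 − 2.4142| / 2.4142 ≈ 1.57% → 1.6%.

1.6%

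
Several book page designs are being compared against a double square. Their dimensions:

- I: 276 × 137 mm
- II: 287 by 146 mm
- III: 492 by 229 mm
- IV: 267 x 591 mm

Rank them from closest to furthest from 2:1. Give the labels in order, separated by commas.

I, II, III, IV

I: 276/137 ≈ 2.015 → |2.015 − 2.000| = 0.015
II: 287/146 ≈ 1.966 → |1.966 − 2.000| = 0.034
III: 492/229 ≈ 2.148 → |2.148 − 2.000| = 0.148
IV: 591/267 ≈ 2.213 → |2.213 − 2.000| = 0.213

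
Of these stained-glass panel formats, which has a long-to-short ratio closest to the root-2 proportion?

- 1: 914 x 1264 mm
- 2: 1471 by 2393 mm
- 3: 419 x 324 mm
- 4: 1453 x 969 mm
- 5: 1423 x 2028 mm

5

Target root-2 ≈ 1.414.
1: 1.383 (Δ0.031)  2: 1.627 (Δ0.213)  3: 1.293 (Δ0.121)  4: 1.499 (Δ0.085)  5: 1.425 (Δ0.011)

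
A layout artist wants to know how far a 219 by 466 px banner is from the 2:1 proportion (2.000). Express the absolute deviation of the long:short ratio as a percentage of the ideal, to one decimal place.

6.4%

Ratio = 466 / 219 ≈ 2.1279.
Ideal 2:1 = 2.0000. |2.1279 − 2.0000| / 2.0000 ≈ 6.39% → 6.4%.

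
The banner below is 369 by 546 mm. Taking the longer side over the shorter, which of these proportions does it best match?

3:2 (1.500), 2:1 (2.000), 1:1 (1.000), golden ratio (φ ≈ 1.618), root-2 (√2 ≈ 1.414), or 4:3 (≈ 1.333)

Ratio = 546 / 369 ≈ 1.480.
Distances: 3:2 1.500 (Δ 0.020); 2:1 2.000 (Δ 0.520); 1:1 1.000 (Δ 0.480); golden ratio 1.618 (Δ 0.138); root-2 1.414 (Δ 0.066); 4:3 1.333 (Δ 0.147).

3:2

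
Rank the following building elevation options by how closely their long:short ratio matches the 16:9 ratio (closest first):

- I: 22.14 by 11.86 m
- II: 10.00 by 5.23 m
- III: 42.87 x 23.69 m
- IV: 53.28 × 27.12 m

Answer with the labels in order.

III, I, II, IV

Ratios: I = 22.14 / 11.86 ≈ 1.867; II = 10.00 / 5.23 ≈ 1.912; III = 42.87 / 23.69 ≈ 1.810; IV = 53.28 / 27.12 ≈ 1.965.
|Δ from 1.778|: I 0.089; II 0.134; III 0.032; IV 0.187.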